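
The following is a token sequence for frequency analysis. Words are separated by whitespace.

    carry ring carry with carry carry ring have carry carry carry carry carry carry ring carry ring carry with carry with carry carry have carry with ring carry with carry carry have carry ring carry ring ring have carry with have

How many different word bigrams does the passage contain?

11

41 tokens → 40 bigram windows in total.
Repeated bigrams (each contributes count−1 duplicates):
  carry carry: 8
  carry ring: 6
  carry with: 6
  ring carry: 5
  have carry: 4
  with carry: 4
  carry have: 2
  ring have: 2
29 duplicate windows → 40 − 29 = 11 distinct.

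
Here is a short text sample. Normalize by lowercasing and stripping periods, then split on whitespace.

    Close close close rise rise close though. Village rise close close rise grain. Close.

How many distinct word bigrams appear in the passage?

14 tokens → 13 bigram windows in total.
Repeated bigrams (each contributes count−1 duplicates):
  close close: 3
  close rise: 2
  rise close: 2
4 duplicate windows → 13 − 4 = 9 distinct.

9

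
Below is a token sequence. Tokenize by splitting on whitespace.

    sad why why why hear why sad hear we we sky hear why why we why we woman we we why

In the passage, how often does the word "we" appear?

Scanning the 21 tokens for "we":
  position 9: we
  position 10: we
  position 15: we
  position 17: we
  position 19: we
  position 20: we

6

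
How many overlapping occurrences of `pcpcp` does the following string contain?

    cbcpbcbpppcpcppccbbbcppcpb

Sliding a length-5 window over the 26 characters (22 positions):
  position 10–14: pcpcp

1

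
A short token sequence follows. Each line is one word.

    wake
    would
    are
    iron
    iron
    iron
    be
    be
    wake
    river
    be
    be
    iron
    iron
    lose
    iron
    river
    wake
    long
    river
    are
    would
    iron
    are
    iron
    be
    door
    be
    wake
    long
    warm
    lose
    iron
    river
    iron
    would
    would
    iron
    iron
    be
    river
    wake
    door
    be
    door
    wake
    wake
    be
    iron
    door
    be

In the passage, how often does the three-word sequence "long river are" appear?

1

Scanning the 49 overlapping trigram windows for "long river are":
  position 19–21: long river are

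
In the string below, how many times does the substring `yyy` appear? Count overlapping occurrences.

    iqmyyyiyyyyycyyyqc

Sliding a length-3 window over the 18 characters (16 positions):
  position 4–6: yyy
  position 8–10: yyy
  position 9–11: yyy
  position 10–12: yyy
  position 14–16: yyy

5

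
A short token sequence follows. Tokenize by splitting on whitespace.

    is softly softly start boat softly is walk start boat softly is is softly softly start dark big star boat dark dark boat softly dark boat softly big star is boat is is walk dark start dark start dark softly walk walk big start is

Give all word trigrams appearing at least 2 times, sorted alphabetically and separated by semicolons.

boat softly is; dark boat softly; dark start dark; is softly softly; softly softly start; start boat softly

Trigram counts meeting the condition (at least 2 times):
  boat softly is: 2
  dark boat softly: 2
  dark start dark: 2
  is softly softly: 2
  softly softly start: 2
  start boat softly: 2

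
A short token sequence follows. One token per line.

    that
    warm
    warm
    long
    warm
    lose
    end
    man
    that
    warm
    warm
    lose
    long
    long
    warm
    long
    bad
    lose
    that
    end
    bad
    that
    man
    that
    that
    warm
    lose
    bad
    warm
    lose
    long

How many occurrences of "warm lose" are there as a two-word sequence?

4

Scanning the 30 overlapping bigram windows for "warm lose":
  position 5–6: warm lose
  position 11–12: warm lose
  position 26–27: warm lose
  position 29–30: warm lose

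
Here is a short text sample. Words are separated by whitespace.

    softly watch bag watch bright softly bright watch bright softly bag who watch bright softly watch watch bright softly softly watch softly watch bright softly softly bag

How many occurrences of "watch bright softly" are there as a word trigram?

5

Scanning the 25 overlapping trigram windows for "watch bright softly":
  position 4–6: watch bright softly
  position 8–10: watch bright softly
  position 13–15: watch bright softly
  position 17–19: watch bright softly
  position 23–25: watch bright softly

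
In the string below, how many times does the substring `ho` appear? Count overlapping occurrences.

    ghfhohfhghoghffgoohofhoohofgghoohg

6

Sliding a length-2 window over the 34 characters (33 positions):
  position 4–5: ho
  position 10–11: ho
  position 19–20: ho
  position 22–23: ho
  position 25–26: ho
  position 30–31: ho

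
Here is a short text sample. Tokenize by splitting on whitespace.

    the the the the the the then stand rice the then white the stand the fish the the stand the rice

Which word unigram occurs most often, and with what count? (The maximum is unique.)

Unigram frequencies (highest first):
  the: 12
  stand: 3
  then: 2
  rice: 2
  white: 1
  fish: 1

"the", 12 times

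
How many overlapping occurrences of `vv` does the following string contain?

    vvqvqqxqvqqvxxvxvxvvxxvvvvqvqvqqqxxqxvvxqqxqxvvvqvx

Sliding a length-2 window over the 51 characters (50 positions):
  position 1–2: vv
  position 19–20: vv
  position 23–24: vv
  position 24–25: vv
  position 25–26: vv
  position 38–39: vv
  position 46–47: vv
  position 47–48: vv

8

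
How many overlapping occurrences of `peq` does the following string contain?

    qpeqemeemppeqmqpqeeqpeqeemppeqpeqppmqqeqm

5

Sliding a length-3 window over the 41 characters (39 positions):
  position 2–4: peq
  position 11–13: peq
  position 21–23: peq
  position 28–30: peq
  position 31–33: peq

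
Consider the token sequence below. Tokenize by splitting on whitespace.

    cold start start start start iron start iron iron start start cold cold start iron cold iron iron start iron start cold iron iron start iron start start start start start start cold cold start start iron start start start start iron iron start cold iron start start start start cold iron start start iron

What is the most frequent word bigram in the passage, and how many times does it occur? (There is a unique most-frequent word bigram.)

"start start", 17 times

Bigram frequencies (highest first):
  start start: 17
  iron start: 10
  start iron: 8
  start cold: 5
  iron iron: 4
  cold iron: 4
  … (3 more, each ≤ 3)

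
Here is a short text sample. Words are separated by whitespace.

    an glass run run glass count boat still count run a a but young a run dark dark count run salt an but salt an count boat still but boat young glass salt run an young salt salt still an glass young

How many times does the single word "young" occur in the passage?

4

Scanning the 42 tokens for "young":
  position 14: young
  position 31: young
  position 36: young
  position 42: young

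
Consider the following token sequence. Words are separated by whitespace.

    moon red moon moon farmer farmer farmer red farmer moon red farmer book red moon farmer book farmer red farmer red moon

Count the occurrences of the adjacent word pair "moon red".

2

Scanning the 21 overlapping bigram windows for "moon red":
  position 1–2: moon red
  position 10–11: moon red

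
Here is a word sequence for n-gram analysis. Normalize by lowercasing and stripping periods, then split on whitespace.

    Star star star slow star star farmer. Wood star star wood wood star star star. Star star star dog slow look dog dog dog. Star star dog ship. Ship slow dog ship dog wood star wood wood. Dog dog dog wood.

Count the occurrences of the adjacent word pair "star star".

10

Scanning the 40 overlapping bigram windows for "star star":
  position 1–2: star star
  position 2–3: star star
  position 5–6: star star
  position 9–10: star star
  position 13–14: star star
  position 14–15: star star
  position 15–16: star star
  position 16–17: star star
  position 17–18: star star
  position 25–26: star star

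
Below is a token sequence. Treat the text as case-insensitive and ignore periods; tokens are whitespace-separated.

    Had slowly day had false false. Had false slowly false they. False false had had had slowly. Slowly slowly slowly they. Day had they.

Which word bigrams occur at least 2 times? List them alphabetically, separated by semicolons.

day had; false false; false had; had false; had had; had slowly; slowly slowly

Bigram counts meeting the condition (at least 2 times):
  day had: 2
  false false: 2
  false had: 2
  had false: 2
  had had: 2
  had slowly: 2
  slowly slowly: 3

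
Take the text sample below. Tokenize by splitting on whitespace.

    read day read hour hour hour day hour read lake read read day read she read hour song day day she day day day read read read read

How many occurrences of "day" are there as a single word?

8

Scanning the 28 tokens for "day":
  position 2: day
  position 7: day
  position 13: day
  position 19: day
  position 20: day
  position 22: day
  position 23: day
  position 24: day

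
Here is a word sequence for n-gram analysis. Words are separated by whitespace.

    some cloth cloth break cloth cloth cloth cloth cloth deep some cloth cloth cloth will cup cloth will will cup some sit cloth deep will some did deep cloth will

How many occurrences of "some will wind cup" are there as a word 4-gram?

Scanning the 27 overlapping 4-gram windows for "some will wind cup":
  (none found)

0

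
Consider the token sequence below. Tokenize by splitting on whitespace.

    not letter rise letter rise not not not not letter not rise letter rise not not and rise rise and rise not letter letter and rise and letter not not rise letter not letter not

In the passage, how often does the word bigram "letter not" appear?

4

Scanning the 34 overlapping bigram windows for "letter not":
  position 10–11: letter not
  position 28–29: letter not
  position 32–33: letter not
  position 34–35: letter not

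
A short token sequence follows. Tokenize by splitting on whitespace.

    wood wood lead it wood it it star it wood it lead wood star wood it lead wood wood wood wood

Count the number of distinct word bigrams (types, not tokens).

21 tokens → 20 bigram windows in total.
Repeated bigrams (each contributes count−1 duplicates):
  wood wood: 4
  wood it: 3
  it lead: 2
  it wood: 2
  lead wood: 2
8 duplicate windows → 20 − 8 = 12 distinct.

12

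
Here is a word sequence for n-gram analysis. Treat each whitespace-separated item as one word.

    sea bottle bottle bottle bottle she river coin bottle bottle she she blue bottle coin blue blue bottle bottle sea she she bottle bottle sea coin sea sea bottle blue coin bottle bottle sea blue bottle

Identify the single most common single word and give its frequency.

Unigram frequencies (highest first):
  bottle: 15
  sea: 6
  she: 5
  blue: 5
  coin: 4
  river: 1

"bottle", 15 times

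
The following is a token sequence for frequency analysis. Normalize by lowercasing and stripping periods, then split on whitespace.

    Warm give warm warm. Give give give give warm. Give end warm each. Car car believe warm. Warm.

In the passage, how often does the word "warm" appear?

Scanning the 18 tokens for "warm":
  position 1: warm
  position 3: warm
  position 4: warm
  position 9: warm
  position 12: warm
  position 17: warm
  position 18: warm

7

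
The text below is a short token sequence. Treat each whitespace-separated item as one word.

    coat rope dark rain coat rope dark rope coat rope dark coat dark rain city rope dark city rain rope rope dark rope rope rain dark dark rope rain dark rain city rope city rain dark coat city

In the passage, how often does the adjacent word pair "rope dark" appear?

5

Scanning the 37 overlapping bigram windows for "rope dark":
  position 2–3: rope dark
  position 6–7: rope dark
  position 10–11: rope dark
  position 16–17: rope dark
  position 21–22: rope dark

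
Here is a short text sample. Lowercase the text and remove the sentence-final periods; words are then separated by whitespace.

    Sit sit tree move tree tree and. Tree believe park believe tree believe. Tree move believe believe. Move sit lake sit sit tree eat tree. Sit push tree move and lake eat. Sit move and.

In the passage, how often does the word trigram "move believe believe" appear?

1

Scanning the 33 overlapping trigram windows for "move believe believe":
  position 15–17: move believe believe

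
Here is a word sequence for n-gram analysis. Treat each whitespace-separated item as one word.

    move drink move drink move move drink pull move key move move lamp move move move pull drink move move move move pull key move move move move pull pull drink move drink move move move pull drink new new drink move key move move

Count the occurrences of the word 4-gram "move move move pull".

4

Scanning the 42 overlapping 4-gram windows for "move move move pull":
  position 14–17: move move move pull
  position 20–23: move move move pull
  position 26–29: move move move pull
  position 34–37: move move move pull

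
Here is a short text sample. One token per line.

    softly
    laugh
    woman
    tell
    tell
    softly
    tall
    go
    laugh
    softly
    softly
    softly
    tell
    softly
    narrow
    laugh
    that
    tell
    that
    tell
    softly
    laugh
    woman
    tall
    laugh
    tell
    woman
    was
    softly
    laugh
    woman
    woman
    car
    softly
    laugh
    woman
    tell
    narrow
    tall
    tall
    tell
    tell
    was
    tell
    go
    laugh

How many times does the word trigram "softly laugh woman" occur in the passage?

Scanning the 44 overlapping trigram windows for "softly laugh woman":
  position 1–3: softly laugh woman
  position 21–23: softly laugh woman
  position 29–31: softly laugh woman
  position 34–36: softly laugh woman

4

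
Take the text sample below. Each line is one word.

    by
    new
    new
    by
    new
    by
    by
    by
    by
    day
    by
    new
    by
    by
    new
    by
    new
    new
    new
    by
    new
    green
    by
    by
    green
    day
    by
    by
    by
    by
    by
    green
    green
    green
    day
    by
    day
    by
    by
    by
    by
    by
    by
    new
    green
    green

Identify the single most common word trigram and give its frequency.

Trigram frequencies (highest first):
  by by by: 9
  new by new: 3
  by new by: 3
  by new new: 2
  new new by: 2
  new by by: 2
  … (17 more, each ≤ 2)

"by by by", 9 times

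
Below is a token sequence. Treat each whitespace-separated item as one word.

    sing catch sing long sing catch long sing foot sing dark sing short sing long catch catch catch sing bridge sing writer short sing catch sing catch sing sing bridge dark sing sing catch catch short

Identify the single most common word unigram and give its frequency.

"sing", 15 times

Unigram frequencies (highest first):
  sing: 15
  catch: 9
  long: 3
  short: 3
  dark: 2
  bridge: 2
  … (2 more, each ≤ 1)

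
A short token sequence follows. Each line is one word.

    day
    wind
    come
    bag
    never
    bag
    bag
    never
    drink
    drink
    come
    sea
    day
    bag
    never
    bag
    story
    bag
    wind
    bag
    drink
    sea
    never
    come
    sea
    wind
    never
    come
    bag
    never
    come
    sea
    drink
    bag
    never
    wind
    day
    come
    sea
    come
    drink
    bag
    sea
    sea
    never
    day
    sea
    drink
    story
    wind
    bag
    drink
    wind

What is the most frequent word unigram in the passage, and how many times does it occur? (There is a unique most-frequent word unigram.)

Unigram frequencies (highest first):
  bag: 11
  never: 8
  sea: 8
  come: 7
  drink: 7
  wind: 6
  … (2 more, each ≤ 4)

"bag", 11 times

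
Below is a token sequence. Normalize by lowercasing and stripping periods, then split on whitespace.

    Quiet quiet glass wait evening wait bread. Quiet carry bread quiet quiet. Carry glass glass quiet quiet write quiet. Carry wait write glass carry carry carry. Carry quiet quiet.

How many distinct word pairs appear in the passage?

20

29 tokens → 28 bigram windows in total.
Repeated bigrams (each contributes count−1 duplicates):
  quiet quiet: 4
  carry carry: 3
  quiet carry: 3
  bread quiet: 2
8 duplicate windows → 28 − 8 = 20 distinct.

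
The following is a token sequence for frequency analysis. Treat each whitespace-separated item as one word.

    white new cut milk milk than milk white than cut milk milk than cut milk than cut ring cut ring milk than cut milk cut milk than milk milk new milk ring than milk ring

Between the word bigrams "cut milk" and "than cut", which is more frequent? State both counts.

"cut milk" (5 vs 4)

"cut milk": 5 occurrences
"than cut": 4 occurrences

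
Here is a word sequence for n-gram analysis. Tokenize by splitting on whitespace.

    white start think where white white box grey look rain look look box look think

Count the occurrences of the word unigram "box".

2

Scanning the 15 tokens for "box":
  position 7: box
  position 13: box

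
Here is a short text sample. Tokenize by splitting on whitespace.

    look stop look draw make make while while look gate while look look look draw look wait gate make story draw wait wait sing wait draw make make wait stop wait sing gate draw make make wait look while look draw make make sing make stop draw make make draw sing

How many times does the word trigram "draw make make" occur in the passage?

5

Scanning the 49 overlapping trigram windows for "draw make make":
  position 4–6: draw make make
  position 26–28: draw make make
  position 34–36: draw make make
  position 41–43: draw make make
  position 47–49: draw make make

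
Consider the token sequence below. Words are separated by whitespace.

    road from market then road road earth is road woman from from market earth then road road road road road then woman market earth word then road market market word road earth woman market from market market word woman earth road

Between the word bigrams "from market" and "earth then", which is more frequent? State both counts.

"from market": 3 occurrences
"earth then": 1 occurrence

"from market" (3 vs 1)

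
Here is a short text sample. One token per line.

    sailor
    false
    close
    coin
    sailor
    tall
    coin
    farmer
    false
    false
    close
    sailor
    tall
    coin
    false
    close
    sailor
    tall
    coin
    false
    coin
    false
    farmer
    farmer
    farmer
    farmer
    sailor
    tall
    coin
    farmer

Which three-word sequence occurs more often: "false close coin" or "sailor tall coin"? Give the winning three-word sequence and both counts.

"false close coin": 1 occurrence
"sailor tall coin": 4 occurrences

"sailor tall coin" (4 vs 1)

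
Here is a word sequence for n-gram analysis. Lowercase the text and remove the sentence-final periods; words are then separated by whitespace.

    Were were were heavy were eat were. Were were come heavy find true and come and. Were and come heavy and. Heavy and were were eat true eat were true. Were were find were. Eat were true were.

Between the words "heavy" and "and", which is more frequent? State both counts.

"heavy": 4 occurrences
"and": 5 occurrences

"and" (5 vs 4)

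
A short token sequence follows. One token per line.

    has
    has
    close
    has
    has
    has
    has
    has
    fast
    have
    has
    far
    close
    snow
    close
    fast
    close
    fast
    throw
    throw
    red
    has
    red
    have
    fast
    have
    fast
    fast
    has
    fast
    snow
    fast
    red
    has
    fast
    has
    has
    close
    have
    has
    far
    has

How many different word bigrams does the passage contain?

26

42 tokens → 41 bigram windows in total.
Repeated bigrams (each contributes count−1 duplicates):
  has has: 6
  has fast: 3
  close fast: 2
  fast has: 2
  fast have: 2
  has close: 2
  has far: 2
  have fast: 2
  … (2 more repeated)
15 duplicate windows → 41 − 15 = 26 distinct.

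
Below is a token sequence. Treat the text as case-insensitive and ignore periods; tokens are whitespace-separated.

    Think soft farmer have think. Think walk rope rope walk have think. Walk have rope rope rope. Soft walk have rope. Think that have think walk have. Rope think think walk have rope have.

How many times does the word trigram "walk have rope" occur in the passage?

Scanning the 32 overlapping trigram windows for "walk have rope":
  position 13–15: walk have rope
  position 19–21: walk have rope
  position 26–28: walk have rope
  position 31–33: walk have rope

4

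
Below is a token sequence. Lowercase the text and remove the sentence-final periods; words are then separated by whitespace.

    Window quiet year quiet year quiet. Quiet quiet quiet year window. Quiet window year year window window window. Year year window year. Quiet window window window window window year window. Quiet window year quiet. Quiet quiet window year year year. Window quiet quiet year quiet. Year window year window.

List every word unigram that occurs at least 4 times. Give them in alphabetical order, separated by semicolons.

quiet; window; year

Unigram counts meeting the condition (at least 4 times):
  quiet: 15
  window: 18
  year: 16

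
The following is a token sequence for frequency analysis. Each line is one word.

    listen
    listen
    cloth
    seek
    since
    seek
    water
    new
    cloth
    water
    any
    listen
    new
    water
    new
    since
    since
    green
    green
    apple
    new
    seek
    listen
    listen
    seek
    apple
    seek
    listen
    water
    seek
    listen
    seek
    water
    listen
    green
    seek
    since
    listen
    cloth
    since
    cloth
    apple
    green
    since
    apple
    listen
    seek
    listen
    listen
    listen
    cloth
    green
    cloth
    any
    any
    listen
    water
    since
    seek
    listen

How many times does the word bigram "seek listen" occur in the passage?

Scanning the 59 overlapping bigram windows for "seek listen":
  position 22–23: seek listen
  position 27–28: seek listen
  position 30–31: seek listen
  position 47–48: seek listen
  position 59–60: seek listen

5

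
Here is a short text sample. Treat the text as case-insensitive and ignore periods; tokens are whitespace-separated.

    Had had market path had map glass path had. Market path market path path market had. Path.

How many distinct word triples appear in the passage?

14

17 tokens → 15 trigram windows in total.
Repeated trigrams (each contributes count−1 duplicates):
  had market path: 2
1 duplicate windows → 15 − 1 = 14 distinct.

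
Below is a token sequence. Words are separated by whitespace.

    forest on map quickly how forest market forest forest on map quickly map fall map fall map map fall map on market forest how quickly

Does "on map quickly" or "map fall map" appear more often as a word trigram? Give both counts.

"map fall map" (3 vs 2)

"on map quickly": 2 occurrences
"map fall map": 3 occurrences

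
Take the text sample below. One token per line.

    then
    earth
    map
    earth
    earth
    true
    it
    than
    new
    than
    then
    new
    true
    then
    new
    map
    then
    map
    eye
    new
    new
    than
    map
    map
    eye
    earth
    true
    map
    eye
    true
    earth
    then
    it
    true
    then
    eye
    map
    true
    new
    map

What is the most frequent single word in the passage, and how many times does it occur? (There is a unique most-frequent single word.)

"map", 8 times

Unigram frequencies (highest first):
  map: 8
  then: 6
  true: 6
  new: 6
  earth: 5
  eye: 4
  … (2 more, each ≤ 3)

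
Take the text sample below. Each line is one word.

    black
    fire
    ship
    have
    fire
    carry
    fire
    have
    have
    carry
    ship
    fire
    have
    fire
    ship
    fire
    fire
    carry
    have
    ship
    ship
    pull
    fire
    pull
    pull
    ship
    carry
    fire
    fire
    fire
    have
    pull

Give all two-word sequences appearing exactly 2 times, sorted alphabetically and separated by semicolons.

carry fire; fire carry; fire ship; have fire; ship fire

Bigram counts meeting the condition (exactly 2 times):
  carry fire: 2
  fire carry: 2
  fire ship: 2
  have fire: 2
  ship fire: 2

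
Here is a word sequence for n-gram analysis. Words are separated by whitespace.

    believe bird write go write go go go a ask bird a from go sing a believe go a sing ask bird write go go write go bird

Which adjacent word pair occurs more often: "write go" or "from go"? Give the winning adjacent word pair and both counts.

"write go" (4 vs 1)

"write go": 4 occurrences
"from go": 1 occurrence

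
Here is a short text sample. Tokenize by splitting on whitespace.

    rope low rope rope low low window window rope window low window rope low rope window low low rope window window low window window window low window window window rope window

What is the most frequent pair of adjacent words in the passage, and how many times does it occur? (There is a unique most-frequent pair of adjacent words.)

Bigram frequencies (highest first):
  window window: 6
  low window: 4
  rope window: 4
  window low: 4
  rope low: 3
  low rope: 3
  … (3 more, each ≤ 3)

"window window", 6 times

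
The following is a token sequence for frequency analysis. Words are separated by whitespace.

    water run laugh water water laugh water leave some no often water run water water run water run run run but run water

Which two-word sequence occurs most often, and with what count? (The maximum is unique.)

Bigram frequencies (highest first):
  water run: 4
  run water: 3
  laugh water: 2
  water water: 2
  run run: 2
  run laugh: 1
  … (8 more, each ≤ 1)

"water run", 4 times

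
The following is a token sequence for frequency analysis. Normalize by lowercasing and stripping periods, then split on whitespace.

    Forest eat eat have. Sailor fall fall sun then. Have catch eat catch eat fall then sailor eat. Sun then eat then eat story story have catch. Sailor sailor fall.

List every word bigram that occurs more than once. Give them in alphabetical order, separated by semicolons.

catch eat; have catch; sailor fall; sun then; then eat

Bigram counts meeting the condition (more than once):
  catch eat: 2
  have catch: 2
  sailor fall: 2
  sun then: 2
  then eat: 2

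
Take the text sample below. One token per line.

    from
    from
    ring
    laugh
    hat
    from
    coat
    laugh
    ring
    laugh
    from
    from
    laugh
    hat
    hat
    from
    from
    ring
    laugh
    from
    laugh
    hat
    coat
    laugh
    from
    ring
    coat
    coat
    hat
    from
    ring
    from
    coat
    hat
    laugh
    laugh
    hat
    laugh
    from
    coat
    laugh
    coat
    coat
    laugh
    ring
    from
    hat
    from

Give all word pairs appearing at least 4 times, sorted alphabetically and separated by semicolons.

Bigram counts meeting the condition (at least 4 times):
  coat laugh: 4
  from ring: 4
  hat from: 4
  laugh from: 4
  laugh hat: 4

coat laugh; from ring; hat from; laugh from; laugh hat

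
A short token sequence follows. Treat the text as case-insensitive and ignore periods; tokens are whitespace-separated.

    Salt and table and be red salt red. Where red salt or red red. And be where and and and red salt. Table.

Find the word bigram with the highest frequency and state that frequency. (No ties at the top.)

Bigram frequencies (highest first):
  red salt: 3
  and be: 2
  and and: 2
  salt and: 1
  and table: 1
  table and: 1
  … (12 more, each ≤ 1)

"red salt", 3 times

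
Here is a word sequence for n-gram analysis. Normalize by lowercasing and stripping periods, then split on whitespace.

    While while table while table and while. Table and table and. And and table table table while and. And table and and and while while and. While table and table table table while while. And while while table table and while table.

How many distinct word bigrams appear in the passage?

9

42 tokens → 41 bigram windows in total.
Repeated bigrams (each contributes count−1 duplicates):
  table and: 6
  while table: 6
  and and: 5
  and while: 5
  table table: 5
  and table: 4
  while while: 4
  table while: 3
  … (1 more repeated)
32 duplicate windows → 41 − 32 = 9 distinct.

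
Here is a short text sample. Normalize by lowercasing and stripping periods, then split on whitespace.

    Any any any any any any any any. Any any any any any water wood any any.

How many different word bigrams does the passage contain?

17 tokens → 16 bigram windows in total.
Repeated bigrams (each contributes count−1 duplicates):
  any any: 13
12 duplicate windows → 16 − 12 = 4 distinct.

4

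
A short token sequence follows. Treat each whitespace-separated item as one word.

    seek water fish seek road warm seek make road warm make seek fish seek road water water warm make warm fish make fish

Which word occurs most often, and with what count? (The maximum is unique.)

Unigram frequencies (highest first):
  seek: 5
  fish: 4
  warm: 4
  make: 4
  water: 3
  road: 3

"seek", 5 times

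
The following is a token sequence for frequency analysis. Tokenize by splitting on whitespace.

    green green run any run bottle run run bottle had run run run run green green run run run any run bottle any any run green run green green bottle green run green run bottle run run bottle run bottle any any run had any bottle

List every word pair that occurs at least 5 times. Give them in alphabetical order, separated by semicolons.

green run; run bottle; run run

Bigram counts meeting the condition (at least 5 times):
  green run: 5
  run bottle: 6
  run run: 7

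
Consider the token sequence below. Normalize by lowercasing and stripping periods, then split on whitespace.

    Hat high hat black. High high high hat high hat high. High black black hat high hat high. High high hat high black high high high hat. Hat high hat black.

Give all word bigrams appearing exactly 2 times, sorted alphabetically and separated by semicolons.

Bigram counts meeting the condition (exactly 2 times):
  black high: 2
  hat black: 2
  high black: 2

black high; hat black; high black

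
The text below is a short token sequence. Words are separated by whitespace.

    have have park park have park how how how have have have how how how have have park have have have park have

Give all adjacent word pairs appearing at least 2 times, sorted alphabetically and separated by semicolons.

have have; have park; how have; how how; park have

Bigram counts meeting the condition (at least 2 times):
  have have: 6
  have park: 4
  how have: 2
  how how: 4
  park have: 3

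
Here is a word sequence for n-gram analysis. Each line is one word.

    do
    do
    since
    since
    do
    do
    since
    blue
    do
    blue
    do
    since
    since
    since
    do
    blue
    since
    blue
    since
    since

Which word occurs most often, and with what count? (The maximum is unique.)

"since", 9 times

Unigram frequencies (highest first):
  since: 9
  do: 7
  blue: 4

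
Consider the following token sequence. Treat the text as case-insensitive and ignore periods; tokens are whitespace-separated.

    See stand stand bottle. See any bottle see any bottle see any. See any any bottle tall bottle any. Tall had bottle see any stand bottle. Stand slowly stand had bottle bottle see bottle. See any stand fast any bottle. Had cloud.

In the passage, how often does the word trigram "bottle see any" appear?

5

Scanning the 40 overlapping trigram windows for "bottle see any":
  position 4–6: bottle see any
  position 7–9: bottle see any
  position 10–12: bottle see any
  position 22–24: bottle see any
  position 34–36: bottle see any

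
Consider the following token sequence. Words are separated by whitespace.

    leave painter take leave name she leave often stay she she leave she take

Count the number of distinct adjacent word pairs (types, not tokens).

14 tokens → 13 bigram windows in total.
Repeated bigrams (each contributes count−1 duplicates):
  she leave: 2
1 duplicate windows → 13 − 1 = 12 distinct.

12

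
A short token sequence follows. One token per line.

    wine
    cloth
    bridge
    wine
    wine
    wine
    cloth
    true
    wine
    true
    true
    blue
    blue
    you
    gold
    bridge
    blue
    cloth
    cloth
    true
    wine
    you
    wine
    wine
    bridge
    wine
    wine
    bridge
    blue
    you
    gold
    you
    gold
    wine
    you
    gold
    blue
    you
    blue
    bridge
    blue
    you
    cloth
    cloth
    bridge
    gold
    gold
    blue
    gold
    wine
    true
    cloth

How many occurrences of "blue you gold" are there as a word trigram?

2

Scanning the 50 overlapping trigram windows for "blue you gold":
  position 13–15: blue you gold
  position 29–31: blue you gold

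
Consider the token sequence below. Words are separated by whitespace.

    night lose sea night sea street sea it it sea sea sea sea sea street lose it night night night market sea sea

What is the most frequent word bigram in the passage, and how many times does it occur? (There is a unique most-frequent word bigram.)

Bigram frequencies (highest first):
  sea sea: 5
  sea street: 2
  night night: 2
  night lose: 1
  lose sea: 1
  sea night: 1
  … (10 more, each ≤ 1)

"sea sea", 5 times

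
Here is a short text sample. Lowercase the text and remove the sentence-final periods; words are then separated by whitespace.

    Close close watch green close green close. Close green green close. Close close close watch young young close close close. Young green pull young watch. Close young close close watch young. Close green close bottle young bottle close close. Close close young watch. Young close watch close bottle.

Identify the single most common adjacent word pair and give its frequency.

Bigram frequencies (highest first):
  close close: 11
  close watch: 4
  green close: 4
  young close: 4
  close green: 3
  watch young: 3
  … (13 more, each ≤ 3)

"close close", 11 times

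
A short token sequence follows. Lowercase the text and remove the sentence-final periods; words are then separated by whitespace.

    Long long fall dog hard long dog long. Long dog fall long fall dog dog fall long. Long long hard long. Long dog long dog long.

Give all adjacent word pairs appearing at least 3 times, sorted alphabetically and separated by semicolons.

dog long; long dog; long long

Bigram counts meeting the condition (at least 3 times):
  dog long: 3
  long dog: 4
  long long: 5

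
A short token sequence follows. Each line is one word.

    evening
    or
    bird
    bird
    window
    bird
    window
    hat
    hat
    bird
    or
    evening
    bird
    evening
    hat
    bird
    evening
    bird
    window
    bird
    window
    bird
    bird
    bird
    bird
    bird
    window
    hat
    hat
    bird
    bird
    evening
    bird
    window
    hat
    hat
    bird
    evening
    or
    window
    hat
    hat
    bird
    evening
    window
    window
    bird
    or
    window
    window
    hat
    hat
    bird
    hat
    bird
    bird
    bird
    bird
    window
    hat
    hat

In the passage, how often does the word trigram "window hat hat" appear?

Scanning the 59 overlapping trigram windows for "window hat hat":
  position 7–9: window hat hat
  position 27–29: window hat hat
  position 34–36: window hat hat
  position 40–42: window hat hat
  position 50–52: window hat hat
  position 59–61: window hat hat

6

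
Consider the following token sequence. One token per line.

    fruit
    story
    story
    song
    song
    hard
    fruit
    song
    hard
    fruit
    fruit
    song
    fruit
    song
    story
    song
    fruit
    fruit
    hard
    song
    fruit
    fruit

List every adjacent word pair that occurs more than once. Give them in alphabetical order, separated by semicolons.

Bigram counts meeting the condition (more than once):
  fruit fruit: 3
  fruit song: 3
  hard fruit: 2
  song fruit: 3
  song hard: 2
  story song: 2

fruit fruit; fruit song; hard fruit; song fruit; song hard; story song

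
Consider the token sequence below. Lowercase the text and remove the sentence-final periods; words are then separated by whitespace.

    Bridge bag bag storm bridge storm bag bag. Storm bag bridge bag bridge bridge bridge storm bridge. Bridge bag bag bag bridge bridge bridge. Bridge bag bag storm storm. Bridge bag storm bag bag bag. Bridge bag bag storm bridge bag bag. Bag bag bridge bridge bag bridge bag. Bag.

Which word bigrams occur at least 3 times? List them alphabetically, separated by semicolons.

bag bag; bag bridge; bag storm; bridge bag; bridge bridge; storm bag; storm bridge

Bigram counts meeting the condition (at least 3 times):
  bag bag: 12
  bag bridge: 6
  bag storm: 5
  bridge bag: 9
  bridge bridge: 7
  storm bag: 3
  storm bridge: 4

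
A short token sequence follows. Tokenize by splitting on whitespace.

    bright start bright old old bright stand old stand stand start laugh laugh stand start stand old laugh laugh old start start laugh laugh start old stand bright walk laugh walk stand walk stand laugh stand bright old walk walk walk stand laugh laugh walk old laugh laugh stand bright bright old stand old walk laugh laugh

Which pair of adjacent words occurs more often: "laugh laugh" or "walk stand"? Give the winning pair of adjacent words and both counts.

"laugh laugh": 6 occurrences
"walk stand": 3 occurrences

"laugh laugh" (6 vs 3)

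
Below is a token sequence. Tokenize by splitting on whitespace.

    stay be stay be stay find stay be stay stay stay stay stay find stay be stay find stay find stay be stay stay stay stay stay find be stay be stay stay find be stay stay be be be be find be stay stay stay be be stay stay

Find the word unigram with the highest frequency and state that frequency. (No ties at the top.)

Unigram frequencies (highest first):
  stay: 28
  be: 15
  find: 7

"stay", 28 times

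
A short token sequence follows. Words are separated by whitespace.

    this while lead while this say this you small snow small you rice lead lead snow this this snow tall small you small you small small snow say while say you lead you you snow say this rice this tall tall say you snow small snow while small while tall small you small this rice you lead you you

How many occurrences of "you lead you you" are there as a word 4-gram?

Scanning the 56 overlapping 4-gram windows for "you lead you you":
  position 31–34: you lead you you
  position 56–59: you lead you you

2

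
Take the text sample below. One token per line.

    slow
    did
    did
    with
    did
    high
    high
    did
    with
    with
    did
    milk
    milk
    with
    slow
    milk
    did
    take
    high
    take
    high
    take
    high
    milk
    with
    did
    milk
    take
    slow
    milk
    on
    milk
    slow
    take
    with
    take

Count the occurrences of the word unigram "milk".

7

Scanning the 36 tokens for "milk":
  position 12: milk
  position 13: milk
  position 16: milk
  position 24: milk
  position 27: milk
  position 30: milk
  position 32: milk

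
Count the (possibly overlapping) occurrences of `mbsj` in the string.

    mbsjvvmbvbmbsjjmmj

Sliding a length-4 window over the 18 characters (15 positions):
  position 1–4: mbsj
  position 11–14: mbsj

2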